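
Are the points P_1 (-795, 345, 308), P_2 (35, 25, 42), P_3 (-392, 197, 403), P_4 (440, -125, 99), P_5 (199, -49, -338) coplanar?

Yes

The plane through P_1, P_2, P_3 has normal n = P_1P_2 × P_1P_3 = (-69768, -186048, 6120) and equation n·P = -6836040.
Checking the remaining points: n·P_4 = -6836040, n·P_5 = -6836040.
All equal -6836040, so all 5 points lie in one plane.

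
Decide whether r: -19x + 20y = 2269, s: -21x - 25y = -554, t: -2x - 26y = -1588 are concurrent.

Lines aᵢx + bᵢy = cᵢ with pairwise distinct directions are concurrent exactly when det[aᵢ bᵢ cᵢ] = 0.
Here the determinant is 0.
It vanishes, so the lines are concurrent at (-51, 65).

Yes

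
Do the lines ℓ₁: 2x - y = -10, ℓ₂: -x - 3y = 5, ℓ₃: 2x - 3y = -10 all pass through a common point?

Yes

Intersecting ℓ₁ and ℓ₂: solving the 2×2 system gives (x, y) = (-5, 0).
Substitute into ℓ₃: (2)(-5) + (-3)(0) = -10.
This equals -10, so (-5, 0) lies on all three lines and they are concurrent.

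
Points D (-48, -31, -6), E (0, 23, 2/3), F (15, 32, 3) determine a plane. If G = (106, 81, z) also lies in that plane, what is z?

52/3

Coplanarity requires DE · (DF × DG) = 0.
DE = (48, 54, 20/3), DF = (63, 63, 9); the triple product is linear in z with coefficient -378 and constant term 6552.
Setting it to zero: z = 52/3.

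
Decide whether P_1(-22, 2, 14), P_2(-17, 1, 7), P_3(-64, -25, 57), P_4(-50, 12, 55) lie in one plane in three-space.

No

The four points are coplanar iff the 3×3 determinant with rows P_1P_2, P_1P_3, P_1P_4 is zero.
Rows: (5, -1, -7), (-42, -27, 43), (-28, 10, 41).
Expanding along the first row: (5)(-1537) − (-1)(-518) + (-7)(-1176) = 29.
Nonzero ⇒ not coplanar.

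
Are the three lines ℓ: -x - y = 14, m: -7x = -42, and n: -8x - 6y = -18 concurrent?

Intersecting ℓ and m: solving the 2×2 system gives (x, y) = (6, -20).
Substitute into n: (-8)(6) + (-6)(-20) = 72.
But n requires -18 ≠ 72, so the three lines have no common point.

No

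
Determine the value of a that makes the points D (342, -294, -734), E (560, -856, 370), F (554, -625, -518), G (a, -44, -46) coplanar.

18

The points are coplanar iff DE · (DF × DG) = 0.
Expanding, this is linear in a: (244032)a + (-4392576) = 0.
So a = 18.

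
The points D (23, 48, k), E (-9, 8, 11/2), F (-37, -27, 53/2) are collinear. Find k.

-37/2

Direction EF = (-28, -35, 21). From the x-coordinate of D, the parameter along the line is τ = (23 − (-9))/(-28) = -8/7.
Then k = 11/2 + (-8/7)·(21) = -37/2.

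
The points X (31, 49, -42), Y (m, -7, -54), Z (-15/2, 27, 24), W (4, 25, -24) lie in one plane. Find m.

Normal to plane XZW: n = (1188, -1089, 330); plane equation n·P = -30393.
Requiring n·Y = -30393: (1188)m + (-10197) = -30393.
So m = -17.

-17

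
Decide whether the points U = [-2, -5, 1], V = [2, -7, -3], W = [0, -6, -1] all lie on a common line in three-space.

Yes

UV = (4, -2, -4), UW = (2, -1, -2).
UV × UW = (0, 0, 0).
The cross product vanishes, so the three points are collinear.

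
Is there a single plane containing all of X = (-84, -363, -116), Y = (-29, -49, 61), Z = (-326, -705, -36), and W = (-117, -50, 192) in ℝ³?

Yes

The four points are coplanar iff the 3×3 determinant with rows XY, XZ, XW is zero.
Rows: (55, 314, 177), (-242, -342, 80), (-33, 313, 308).
Expanding along the first row: (55)(-130376) − (314)(-71896) + (177)(-87032) = 0.
Zero determinant ⇒ coplanar.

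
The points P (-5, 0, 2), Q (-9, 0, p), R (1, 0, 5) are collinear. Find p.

Collinearity requires PQ × PR = 0; each component is linear in p.
The y-component gives (6)p + (0) = 0, so p = 0.
The remaining components then also vanish.

0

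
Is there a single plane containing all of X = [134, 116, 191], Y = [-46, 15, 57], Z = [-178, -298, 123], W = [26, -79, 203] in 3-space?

Yes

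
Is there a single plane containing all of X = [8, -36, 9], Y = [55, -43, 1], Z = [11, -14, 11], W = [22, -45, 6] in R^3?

No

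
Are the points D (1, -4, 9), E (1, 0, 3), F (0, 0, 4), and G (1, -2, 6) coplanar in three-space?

Yes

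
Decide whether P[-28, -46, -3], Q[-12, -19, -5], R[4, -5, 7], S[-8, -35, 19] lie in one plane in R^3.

The four points are coplanar iff the 3×3 determinant with rows PQ, PR, PS is zero.
Rows: (16, 27, -2), (32, 41, 10), (20, 11, 22).
Expanding along the first row: (16)(792) − (27)(504) + (-2)(-468) = 0.
Zero determinant ⇒ coplanar.

Yes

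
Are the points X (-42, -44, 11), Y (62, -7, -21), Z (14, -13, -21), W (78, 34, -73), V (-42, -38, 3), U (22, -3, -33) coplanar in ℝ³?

The plane through X, Y, Z has normal n = XY × XZ = (-192, 1536, 1152) and equation n·P = -46848.
Checking the remaining points: n·W = -46848, n·V = -46848, n·U = -46848.
All equal -46848, so all 6 points lie in one plane.

Yes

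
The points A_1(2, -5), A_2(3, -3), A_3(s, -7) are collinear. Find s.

Collinearity: (A_3 − A_1) must be parallel to (A_2 − A_1) = (1, 2).
Cross-multiplying the components: (s − 2)·(2) = (-2)·(1).
Solving gives s = 1.

1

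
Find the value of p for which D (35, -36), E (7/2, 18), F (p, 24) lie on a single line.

0

The three points are collinear iff det[DE; DF] = 0.
This determinant is linear in p: (-54)p + (0) = 0, so p = 0.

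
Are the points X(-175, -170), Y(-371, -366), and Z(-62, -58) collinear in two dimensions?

No

XY = (-196, -196), XZ = (113, 112).
If collinear, XZ would be a scalar multiple of XY. But (-196)·(112) ≠ (-196)·(113) (difference 196), so they are not parallel; the points are not collinear.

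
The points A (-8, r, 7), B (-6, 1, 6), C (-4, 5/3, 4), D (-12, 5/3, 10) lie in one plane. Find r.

The points are coplanar iff AB · (AC × AD) = 0.
Expanding, this is linear in r: (-4)r + (20/3) = 0.
So r = 5/3.

5/3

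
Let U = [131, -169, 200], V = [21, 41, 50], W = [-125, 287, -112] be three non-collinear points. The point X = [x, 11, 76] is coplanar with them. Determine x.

A normal to the plane is n = UV × UW = (2880, 4080, 3600).
X lies in the plane iff n · UX = 0.
This gives (2880)x + (-89280) = 0, so x = 31.

31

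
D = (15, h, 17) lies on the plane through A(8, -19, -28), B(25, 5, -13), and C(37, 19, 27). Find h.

-13

Coplanarity requires AB · (AC × AD) = 0.
AB = (17, 24, 15), AC = (29, 38, 55); the triple product is linear in h with coefficient -500 and constant term -6500.
Setting it to zero: h = -13.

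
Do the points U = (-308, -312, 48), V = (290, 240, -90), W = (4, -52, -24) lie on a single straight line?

No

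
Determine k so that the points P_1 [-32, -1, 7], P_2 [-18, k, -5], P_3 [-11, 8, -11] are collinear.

5

Direction P_1P_3 = (21, 9, -18). From the x-coordinate of P_2, the parameter along the line is τ = (-18 − (-32))/21 = 2/3.
Then k = (-1) + 2/3·(9) = 5.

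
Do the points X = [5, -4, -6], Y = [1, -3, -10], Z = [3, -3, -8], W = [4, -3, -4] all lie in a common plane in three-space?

No

A normal to the plane through X, Y, Z is n = XY × XZ = (2, 0, -2).
The plane has equation n·P = 22. For W: n·W = 16.
16 ≠ 22, so W is off the plane.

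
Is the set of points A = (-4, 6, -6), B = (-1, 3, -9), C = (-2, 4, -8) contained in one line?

Yes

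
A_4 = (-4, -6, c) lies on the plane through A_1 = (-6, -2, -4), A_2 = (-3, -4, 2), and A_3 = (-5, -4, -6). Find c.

-8

Coplanarity requires A_1A_2 · (A_1A_3 × A_1A_4) = 0.
A_1A_2 = (3, -2, 6), A_1A_3 = (1, -2, -2); the triple product is linear in c with coefficient -4 and constant term -32.
Setting it to zero: c = -8.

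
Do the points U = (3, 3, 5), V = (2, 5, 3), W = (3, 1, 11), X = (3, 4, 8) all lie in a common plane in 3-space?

No

With U as base: UV = (-1, 2, -2), UW = (0, -2, 6), UX = (0, 1, 3).
UW × UX = (-12, 0, 0).
UV · (UW × UX) = 12.
Since 12 ≠ 0, the four points are not coplanar.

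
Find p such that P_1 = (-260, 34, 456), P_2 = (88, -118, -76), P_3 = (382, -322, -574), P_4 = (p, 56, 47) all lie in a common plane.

79

Normal to plane P_1P_2P_3: n = (-32832, 16896, -26304); plane equation n·P = -2883840.
Requiring n·P_4 = -2883840: (-32832)p + (-290112) = -2883840.
So p = 79.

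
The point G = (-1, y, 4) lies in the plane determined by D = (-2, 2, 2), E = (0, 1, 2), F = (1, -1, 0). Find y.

3

The plane through D, E, F has equation 2x + 4y − 3z = -2.
Substituting G: (4)y + (-14) = -2, so y = 3.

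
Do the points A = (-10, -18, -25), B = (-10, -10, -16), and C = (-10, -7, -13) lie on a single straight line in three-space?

No

AB = (0, 8, 9), AC = (0, 11, 12).
AB × AC = (-3, 0, 0).
The cross product is nonzero, so the points do not lie on one line.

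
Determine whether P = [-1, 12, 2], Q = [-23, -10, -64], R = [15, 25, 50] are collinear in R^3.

PQ = (-22, -22, -66), PR = (16, 13, 48).
PQ × PR = (-198, 0, 66).
The cross product is nonzero, so the points do not lie on one line.

No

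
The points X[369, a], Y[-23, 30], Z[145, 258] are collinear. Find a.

Collinearity: (X − Y) must be parallel to (Z − Y) = (168, 228).
Cross-multiplying the components: (a − 30)·(168) = (392)·(228).
Solving gives a = 562.

562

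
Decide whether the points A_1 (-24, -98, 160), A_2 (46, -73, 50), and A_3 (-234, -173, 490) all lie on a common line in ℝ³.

Yes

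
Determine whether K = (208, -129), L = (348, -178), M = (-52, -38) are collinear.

KL = (140, -49), KM = (-260, 91).
det[KL; KM] = (140)(91) − (-49)(-260) = 0.
The determinant is zero, so the points are collinear.

Yes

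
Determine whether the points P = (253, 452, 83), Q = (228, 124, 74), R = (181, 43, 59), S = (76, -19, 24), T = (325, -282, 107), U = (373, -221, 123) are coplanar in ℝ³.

The plane through P, Q, R has normal n = PQ × PR = (4191, 48, -13391) and equation n·X = -29434.
Checking the remaining points: n·S = -3780, n·T = -84298, n·U = -94458.
Since n·S = -3780 ≠ -29434, S is off the plane and the points are not all coplanar.

No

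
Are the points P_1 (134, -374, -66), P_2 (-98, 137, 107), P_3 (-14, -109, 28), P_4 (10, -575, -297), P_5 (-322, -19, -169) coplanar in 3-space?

No

The plane through P_1, P_2, P_3 has normal n = P_1P_2 × P_1P_3 = (2189, -3796, 14148) and equation n·P = 779262.
Checking the remaining points: n·P_4 = -1997366, n·P_5 = -3023746.
Since n·P_4 = -1997366 ≠ 779262, P_4 is off the plane and the points are not all coplanar.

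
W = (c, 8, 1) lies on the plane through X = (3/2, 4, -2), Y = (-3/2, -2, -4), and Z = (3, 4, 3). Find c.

Coplanarity requires XY · (XZ × XW) = 0.
XY = (-3, -6, -2), XZ = (3/2, 0, 5); the triple product is linear in c with coefficient -30 and constant term 120.
Setting it to zero: c = 4.

4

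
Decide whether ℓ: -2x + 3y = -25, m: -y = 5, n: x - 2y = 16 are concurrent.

Lines aᵢx + bᵢy = cᵢ with pairwise distinct directions are concurrent exactly when det[aᵢ bᵢ cᵢ] = 0.
Here the determinant is 2.
Nonzero, so no common point exists.

No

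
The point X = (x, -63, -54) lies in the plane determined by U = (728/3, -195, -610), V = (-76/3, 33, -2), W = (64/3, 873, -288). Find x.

4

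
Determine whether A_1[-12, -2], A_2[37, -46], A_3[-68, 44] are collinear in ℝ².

No

A_1A_2 = (49, -44), A_1A_3 = (-56, 46).
If collinear, A_1A_3 would be a scalar multiple of A_1A_2. But (49)·(46) ≠ (-44)·(-56) (difference -210), so they are not parallel; the points are not collinear.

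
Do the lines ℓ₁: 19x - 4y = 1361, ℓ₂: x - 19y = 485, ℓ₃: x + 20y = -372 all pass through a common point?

No

Lines aᵢx + bᵢy = cᵢ with pairwise distinct directions are concurrent exactly when det[aᵢ bᵢ cᵢ] = 0.
Here the determinant is -357.
Nonzero, so no common point exists.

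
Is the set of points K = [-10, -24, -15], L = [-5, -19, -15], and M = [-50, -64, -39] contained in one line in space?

KL = (5, 5, 0), KM = (-40, -40, -24).
Comparing components 2 and 3: (5)(-24) − (0)(-40) = -120 ≠ 0, so KL and KM are not parallel and the points are not collinear.

No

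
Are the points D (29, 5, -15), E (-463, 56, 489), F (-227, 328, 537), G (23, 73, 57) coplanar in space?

The four points are coplanar iff the 3×3 determinant with rows DE, DF, DG is zero.
Rows: (-492, 51, 504), (-256, 323, 552), (-6, 68, 72).
Expanding along the first row: (-492)(-14280) − (51)(-15120) + (504)(-15470) = 0.
Zero determinant ⇒ coplanar.

Yes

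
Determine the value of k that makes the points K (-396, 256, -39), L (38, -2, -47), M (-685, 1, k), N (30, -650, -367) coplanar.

Normal to plane KLN: n = (77376, 138944, -283296); plane equation n·P = 15977312.
Requiring n·M = 15977312: (-283296)k + (-52863616) = 15977312.
So k = -243.

-243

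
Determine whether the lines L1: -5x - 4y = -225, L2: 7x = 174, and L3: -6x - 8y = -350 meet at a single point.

Lines aᵢx + bᵢy = cᵢ with pairwise distinct directions are concurrent exactly when det[aᵢ bᵢ cᵢ] = 0.
Here the determinant is 16.
Nonzero, so no common point exists.

No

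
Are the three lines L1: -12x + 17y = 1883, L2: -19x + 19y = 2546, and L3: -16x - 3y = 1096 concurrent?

No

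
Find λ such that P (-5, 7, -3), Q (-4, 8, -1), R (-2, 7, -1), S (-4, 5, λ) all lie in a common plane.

Normal to plane PQR: n = (2, 4, -3); plane equation n·X = 27.
Requiring n·S = 27: (-3)λ + (12) = 27.
So λ = -5.

-5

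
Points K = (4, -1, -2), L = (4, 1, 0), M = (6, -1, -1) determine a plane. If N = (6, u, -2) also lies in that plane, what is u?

The plane through K, L, M has equation 2x + 4y − 4z = 12.
Substituting N: (4)u + (20) = 12, so u = -2.

-2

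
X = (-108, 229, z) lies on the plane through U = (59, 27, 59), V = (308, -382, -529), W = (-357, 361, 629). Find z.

Coplanarity requires UV · (UW × UX) = 0.
UV = (249, -409, -588), UW = (-416, 334, 570); the triple product is linear in z with coefficient -86978 and constant term 32007904.
Setting it to zero: z = 368.

368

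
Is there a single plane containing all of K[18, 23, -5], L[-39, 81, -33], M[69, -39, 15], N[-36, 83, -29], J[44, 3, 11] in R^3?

The plane through K, L, M has normal n = KL × KM = (-576, -288, 576) and equation n·P = -19872.
Checking the remaining points: n·N = -19872, n·J = -19872.
All equal -19872, so all 5 points lie in one plane.

Yes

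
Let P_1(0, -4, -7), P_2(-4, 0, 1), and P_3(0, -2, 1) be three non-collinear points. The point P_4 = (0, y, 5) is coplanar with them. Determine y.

-1

The plane through P_1, P_2, P_3 has equation 16x + 32y − 8z = -72.
Substituting P_4: (32)y + (-40) = -72, so y = -1.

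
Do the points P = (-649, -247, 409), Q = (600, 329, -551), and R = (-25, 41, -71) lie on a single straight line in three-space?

No

PQ = (1249, 576, -960), PR = (624, 288, -480).
Comparing components 3 and 1: (-960)(624) − (1249)(-480) = 480 ≠ 0, so PQ and PR are not parallel and the points are not collinear.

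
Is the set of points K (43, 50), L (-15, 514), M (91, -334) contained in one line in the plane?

Yes

KL = (-58, 464), KM = (48, -384).
Twice the signed area of △KLM is (-58)(-384) − (464)(48) = 0.
The triangle is degenerate (zero area), so the points are collinear.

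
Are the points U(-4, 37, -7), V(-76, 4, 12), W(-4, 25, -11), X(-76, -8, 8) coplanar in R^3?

Yes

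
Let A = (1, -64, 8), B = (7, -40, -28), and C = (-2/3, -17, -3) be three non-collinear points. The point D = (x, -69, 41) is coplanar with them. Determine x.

Coplanarity requires AB · (AC × AD) = 0.
AB = (6, 24, -36), AC = (-5/3, 47, -11); the triple product is linear in x with coefficient 1428 and constant term 8568.
Setting it to zero: x = -6.

-6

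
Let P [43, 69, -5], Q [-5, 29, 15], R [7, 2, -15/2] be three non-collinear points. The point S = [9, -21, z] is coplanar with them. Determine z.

A normal to the plane is n = PQ × PR = (1440, -840, 1776).
S lies in the plane iff n · PS = 0.
This gives (1776)z + (35520) = 0, so z = -20.

-20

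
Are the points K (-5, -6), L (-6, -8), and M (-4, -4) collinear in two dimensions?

KL = (-1, -2), KM = (1, 2).
Twice the signed area of △KLM is (-1)(2) − (-2)(1) = 0.
The triangle is degenerate (zero area), so the points are collinear.

Yes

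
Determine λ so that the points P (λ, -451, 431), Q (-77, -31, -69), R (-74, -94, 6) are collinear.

-57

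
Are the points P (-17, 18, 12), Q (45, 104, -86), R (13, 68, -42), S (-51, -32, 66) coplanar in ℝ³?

No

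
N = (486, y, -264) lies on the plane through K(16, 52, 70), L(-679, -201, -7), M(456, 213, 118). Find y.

Coplanarity requires KL · (KM × KN) = 0.
KL = (-695, -253, -77), KM = (440, 161, 48); the triple product is linear in y with coefficient -520 and constant term 338000.
Setting it to zero: y = 650.

650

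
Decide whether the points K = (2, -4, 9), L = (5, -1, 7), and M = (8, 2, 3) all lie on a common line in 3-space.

No

KL = (3, 3, -2), KM = (6, 6, -6).
Comparing components 2 and 3: (3)(-6) − (-2)(6) = -6 ≠ 0, so KL and KM are not parallel and the points are not collinear.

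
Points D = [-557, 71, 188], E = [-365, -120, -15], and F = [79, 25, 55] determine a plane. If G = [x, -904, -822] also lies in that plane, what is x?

A normal to the plane is n = DE × DF = (16065, -103572, 112644).
G lies in the plane iff n · DG = 0.
This gives (16065)x + (-3839535) = 0, so x = 239.

239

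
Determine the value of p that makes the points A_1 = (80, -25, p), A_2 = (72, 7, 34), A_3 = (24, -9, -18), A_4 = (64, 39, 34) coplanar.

34

The points are coplanar iff A_1A_2 · (A_1A_3 × A_1A_4) = 0.
Expanding, this is linear in p: (1664)p + (-56576) = 0.
So p = 34.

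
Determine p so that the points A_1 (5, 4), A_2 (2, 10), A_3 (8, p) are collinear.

-2

The three points are collinear iff det[A_1A_2; A_1A_3] = 0.
This determinant is linear in p: (-3)p + (-6) = 0, so p = -2.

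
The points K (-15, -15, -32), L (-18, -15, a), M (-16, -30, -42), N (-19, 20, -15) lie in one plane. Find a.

-35

Normal to plane KMN: n = (95, 57, -95); plane equation n·P = 760.
Requiring n·L = 760: (-95)a + (-2565) = 760.
So a = -35.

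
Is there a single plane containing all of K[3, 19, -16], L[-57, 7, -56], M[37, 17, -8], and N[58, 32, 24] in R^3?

Yes

The four points are coplanar iff the 3×3 determinant with rows KL, KM, KN is zero.
Rows: (-60, -12, -40), (34, -2, 8), (55, 13, 40).
Expanding along the first row: (-60)(-184) − (-12)(920) + (-40)(552) = 0.
Zero determinant ⇒ coplanar.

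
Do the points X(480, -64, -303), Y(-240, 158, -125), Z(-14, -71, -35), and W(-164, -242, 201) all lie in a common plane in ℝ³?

Yes

A normal to the plane through X, Y, Z is n = XY × XZ = (60742, 105028, 114708).
The plane has equation n·P = -12322156. For W: n·W = -12322156.
Equal, so W lies in the plane and all four are coplanar.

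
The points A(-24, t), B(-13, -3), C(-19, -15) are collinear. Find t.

-25

The three points are collinear iff det[AB; AC] = 0.
This determinant is linear in t: (-6)t + (-150) = 0, so t = -25.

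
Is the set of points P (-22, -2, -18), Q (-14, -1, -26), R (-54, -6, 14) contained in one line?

PQ = (8, 1, -8), PR = (-32, -4, 32).
PQ × PR = (0, 0, 0).
The cross product vanishes, so the three points are collinear.

Yes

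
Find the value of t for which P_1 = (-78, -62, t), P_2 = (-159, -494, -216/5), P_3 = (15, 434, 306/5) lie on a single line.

27/5

Collinearity requires P_1P_2 × P_1P_3 = 0; each component is linear in t.
The x-component gives (928)t + (-25056/5) = 0, so t = 27/5.
The remaining components then also vanish.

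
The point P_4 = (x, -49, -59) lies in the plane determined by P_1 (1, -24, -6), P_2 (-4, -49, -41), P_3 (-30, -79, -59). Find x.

11

A normal to the plane is n = P_1P_2 × P_1P_3 = (-600, 820, -500).
P_4 lies in the plane iff n · P_1P_4 = 0.
This gives (-600)x + (6600) = 0, so x = 11.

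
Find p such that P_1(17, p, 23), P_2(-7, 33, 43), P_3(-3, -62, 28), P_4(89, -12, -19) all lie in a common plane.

The points are coplanar iff P_1P_2 · (P_1P_3 × P_1P_4) = 0.
Expanding, this is linear in p: (1192)p + (14304) = 0.
So p = -12.

-12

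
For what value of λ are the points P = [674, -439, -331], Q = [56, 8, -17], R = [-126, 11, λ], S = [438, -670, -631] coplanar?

-59

Normal to plane PQS: n = (-61566, -259504, 248250); plane equation n·X = -9743978.
Requiring n·R = -9743978: (248250)λ + (4902772) = -9743978.
So λ = -59.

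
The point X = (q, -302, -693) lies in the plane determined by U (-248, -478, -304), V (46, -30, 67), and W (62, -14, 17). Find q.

The plane through U, V, W has equation −28336x + 20636y − 2464z = -2087624.
Substituting X: (-28336)q + (-4524520) = -2087624, so q = -86.

-86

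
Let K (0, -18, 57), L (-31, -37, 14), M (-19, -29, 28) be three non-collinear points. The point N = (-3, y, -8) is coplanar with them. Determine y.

-5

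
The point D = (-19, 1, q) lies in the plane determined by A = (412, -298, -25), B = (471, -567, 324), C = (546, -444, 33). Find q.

58

The plane through A, B, C has equation 35352x + 43344y + 27432z = 962712.
Substituting D: (27432)q + (-628344) = 962712, so q = 58.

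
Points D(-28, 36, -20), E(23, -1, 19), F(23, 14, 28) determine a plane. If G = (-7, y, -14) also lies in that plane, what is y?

4

The plane through D, E, F has equation −918x − 459y + 765z = -6120.
Substituting G: (-459)y + (-4284) = -6120, so y = 4.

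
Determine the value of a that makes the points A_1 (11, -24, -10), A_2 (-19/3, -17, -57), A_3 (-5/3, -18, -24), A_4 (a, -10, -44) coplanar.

The points are coplanar iff A_1A_2 · (A_1A_3 × A_1A_4) = 0.
Expanding, this is linear in a: (184)a + (10304/3) = 0.
So a = -56/3.

-56/3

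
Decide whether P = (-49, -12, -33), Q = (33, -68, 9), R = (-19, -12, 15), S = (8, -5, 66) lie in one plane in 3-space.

No

With P as base: PQ = (82, -56, 42), PR = (30, 0, 48), PS = (57, 7, 99).
PR × PS = (-336, -234, 210).
PQ · (PR × PS) = -5628.
Since -5628 ≠ 0, the four points are not coplanar.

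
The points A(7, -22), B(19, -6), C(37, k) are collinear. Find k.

18

Collinearity: (C − A) must be parallel to (B − A) = (12, 16).
Cross-multiplying the components: (k − (-22))·(12) = (30)·(16).
Solving gives k = 18.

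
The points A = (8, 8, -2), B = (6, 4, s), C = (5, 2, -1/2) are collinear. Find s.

-1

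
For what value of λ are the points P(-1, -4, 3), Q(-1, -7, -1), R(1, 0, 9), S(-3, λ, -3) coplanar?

-8

Normal to plane PQR: n = (-2, -8, 6); plane equation n·X = 52.
Requiring n·S = 52: (-8)λ + (-12) = 52.
So λ = -8.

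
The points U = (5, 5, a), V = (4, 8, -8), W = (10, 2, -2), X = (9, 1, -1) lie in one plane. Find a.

-5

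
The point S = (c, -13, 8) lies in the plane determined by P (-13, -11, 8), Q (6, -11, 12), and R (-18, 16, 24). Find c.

-7

Coplanarity requires PQ · (PR × PS) = 0.
PQ = (19, 0, 4), PR = (-5, 27, 16); the triple product is linear in c with coefficient -108 and constant term -756.
Setting it to zero: c = -7.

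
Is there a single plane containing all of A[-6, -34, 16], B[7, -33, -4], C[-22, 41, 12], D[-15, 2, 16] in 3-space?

No

The four points are coplanar iff the 3×3 determinant with rows AB, AC, AD is zero.
Rows: (13, 1, -20), (-16, 75, -4), (-9, 36, 0).
Expanding along the first row: (13)(144) − (1)(-36) + (-20)(99) = -72.
Nonzero ⇒ not coplanar.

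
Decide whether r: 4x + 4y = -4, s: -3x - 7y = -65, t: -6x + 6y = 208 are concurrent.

Intersecting r and s: solving the 2×2 system gives (x, y) = (-18, 17).
Substitute into t: (-6)(-18) + (6)(17) = 210.
But t requires 208 ≠ 210, so the three lines have no common point.

No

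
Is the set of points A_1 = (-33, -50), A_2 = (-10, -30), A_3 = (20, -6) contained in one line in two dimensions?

A_1A_2 = (23, 20), A_1A_3 = (53, 44).
If collinear, A_1A_3 would be a scalar multiple of A_1A_2. But (23)·(44) ≠ (20)·(53) (difference -48), so they are not parallel; the points are not collinear.

No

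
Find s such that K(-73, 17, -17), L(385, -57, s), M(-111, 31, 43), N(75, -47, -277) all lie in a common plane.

-477

The points are coplanar iff KL · (KM × KN) = 0.
Expanding, this is linear in s: (360)s + (171720) = 0.
So s = -477.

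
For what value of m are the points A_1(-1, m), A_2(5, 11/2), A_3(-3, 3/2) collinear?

5/2

The three points are collinear iff det[A_1A_2; A_1A_3] = 0.
This determinant is linear in m: (-8)m + (20) = 0, so m = 5/2.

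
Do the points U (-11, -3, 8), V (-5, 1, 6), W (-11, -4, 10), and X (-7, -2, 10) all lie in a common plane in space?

With U as base: UV = (6, 4, -2), UW = (0, -1, 2), UX = (4, 1, 2).
UW × UX = (-4, 8, 4).
UV · (UW × UX) = 0.
The scalar triple product vanishes, so the four points are coplanar.

Yes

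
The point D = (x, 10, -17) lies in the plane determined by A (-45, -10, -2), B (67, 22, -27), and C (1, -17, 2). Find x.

The plane through A, B, C has equation −47x − 1598y − 2256z = 22607.
Substituting D: (-47)x + (22372) = 22607, so x = -5.

-5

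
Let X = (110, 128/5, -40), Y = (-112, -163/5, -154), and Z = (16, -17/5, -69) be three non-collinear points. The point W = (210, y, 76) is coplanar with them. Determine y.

186/5

The plane through X, Y, Z has equation −(8091/5)x + 4278y + (4836/5)z = -535866/5.
Substituting W: (4278)y + (-1331574/5) = -535866/5, so y = 186/5.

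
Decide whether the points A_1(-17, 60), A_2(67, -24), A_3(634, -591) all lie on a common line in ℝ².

A_1A_2 = (84, -84), A_1A_3 = (651, -651).
Checking proportionality: A_1A_3 = 31/4·A_1A_2, so the vectors are parallel and the points are collinear.

Yes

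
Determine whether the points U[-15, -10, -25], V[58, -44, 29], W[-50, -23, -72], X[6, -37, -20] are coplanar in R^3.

A normal to the plane through U, V, W is n = UV × UW = (2300, 1541, -2139).
The plane has equation n·P = 3565. For X: n·X = -437.
-437 ≠ 3565, so X is off the plane.

No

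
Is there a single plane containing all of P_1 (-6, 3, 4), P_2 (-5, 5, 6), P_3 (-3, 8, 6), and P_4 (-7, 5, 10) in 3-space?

No

A normal to the plane through P_1, P_2, P_3 is n = P_1P_2 × P_1P_3 = (-6, 4, -1).
The plane has equation n·P = 44. For P_4: n·P_4 = 52.
52 ≠ 44, so P_4 is off the plane.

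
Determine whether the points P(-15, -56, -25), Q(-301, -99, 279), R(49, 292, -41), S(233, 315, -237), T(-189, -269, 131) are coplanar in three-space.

No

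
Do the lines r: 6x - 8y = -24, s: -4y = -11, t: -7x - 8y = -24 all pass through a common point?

Lines aᵢx + bᵢy = cᵢ with pairwise distinct directions are concurrent exactly when det[aᵢ bᵢ cᵢ] = 0.
Here the determinant is 104.
Nonzero, so no common point exists.

No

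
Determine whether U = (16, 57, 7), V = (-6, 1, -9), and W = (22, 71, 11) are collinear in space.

UV = (-22, -56, -16), UW = (6, 14, 4).
Comparing components 3 and 1: (-16)(6) − (-22)(4) = -8 ≠ 0, so UV and UW are not parallel and the points are not collinear.

No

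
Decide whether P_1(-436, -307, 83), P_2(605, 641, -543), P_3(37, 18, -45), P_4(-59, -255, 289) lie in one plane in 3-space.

No

A normal to the plane through P_1, P_2, P_3 is n = P_1P_2 × P_1P_3 = (82106, -162850, -110079).
The plane has equation n·P = 5060177. For P_4: n·P_4 = 4869665.
4869665 ≠ 5060177, so P_4 is off the plane.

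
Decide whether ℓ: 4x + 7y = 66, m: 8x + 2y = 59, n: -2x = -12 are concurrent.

Intersecting ℓ and m: solving the 2×2 system gives (x, y) = (281/48, 73/12).
Substitute into n: (-2)(281/48) + (0)(73/12) = -281/24.
But n requires -12 ≠ -281/24, so the three lines have no common point.

No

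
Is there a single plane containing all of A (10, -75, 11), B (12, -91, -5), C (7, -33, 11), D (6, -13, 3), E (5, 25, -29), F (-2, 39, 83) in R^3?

Yes

The plane through A, B, C has normal n = AB × AC = (672, 48, 36) and equation n·P = 3516.
Checking the remaining points: n·D = 3516, n·E = 3516, n·F = 3516.
All equal 3516, so all 6 points lie in one plane.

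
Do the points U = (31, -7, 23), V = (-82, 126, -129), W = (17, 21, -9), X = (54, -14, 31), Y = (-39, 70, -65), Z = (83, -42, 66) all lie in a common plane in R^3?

The plane through U, V, W has normal n = UV × UW = (0, -1488, -1302) and equation n·P = -19530.
Checking the remaining points: n·X = -19530, n·Y = -19530, n·Z = -23436.
Since n·Z = -23436 ≠ -19530, Z is off the plane and the points are not all coplanar.

No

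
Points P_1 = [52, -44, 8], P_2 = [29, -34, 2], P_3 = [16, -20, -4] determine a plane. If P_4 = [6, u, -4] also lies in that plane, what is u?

A normal to the plane is n = P_1P_2 × P_1P_3 = (24, -60, -192).
P_4 lies in the plane iff n · P_1P_4 = 0.
This gives (-60)u + (-1440) = 0, so u = -24.

-24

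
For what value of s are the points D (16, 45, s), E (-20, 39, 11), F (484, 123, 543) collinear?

49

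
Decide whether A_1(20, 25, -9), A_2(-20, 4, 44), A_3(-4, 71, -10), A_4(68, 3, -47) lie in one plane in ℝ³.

A normal to the plane through A_1, A_2, A_3 is n = A_1A_2 × A_1A_3 = (-2417, -1312, -2344).
The plane has equation n·P = -60044. For A_4: n·A_4 = -58124.
-58124 ≠ -60044, so A_4 is off the plane.

No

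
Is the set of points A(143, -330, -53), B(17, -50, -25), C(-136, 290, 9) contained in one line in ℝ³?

Yes

AB = (-126, 280, 28), AC = (-279, 620, 62).
AB × AC = (0, 0, 0).
The cross product vanishes, so the three points are collinear.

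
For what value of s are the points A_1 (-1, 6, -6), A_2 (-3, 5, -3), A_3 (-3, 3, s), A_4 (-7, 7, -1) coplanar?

The points are coplanar iff A_1A_2 · (A_1A_3 × A_1A_4) = 0.
Expanding, this is linear in s: (8)s + (8) = 0.
So s = -1.

-1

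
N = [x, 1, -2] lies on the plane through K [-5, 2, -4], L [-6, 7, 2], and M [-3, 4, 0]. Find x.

The plane through K, L, M has equation 8x + 16y − 12z = 40.
Substituting N: (8)x + (40) = 40, so x = 0.

0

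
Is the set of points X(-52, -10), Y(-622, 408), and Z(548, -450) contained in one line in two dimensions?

Yes

XY = (-570, 418), XZ = (600, -440).
Checking proportionality: XZ = -20/19·XY, so the vectors are parallel and the points are collinear.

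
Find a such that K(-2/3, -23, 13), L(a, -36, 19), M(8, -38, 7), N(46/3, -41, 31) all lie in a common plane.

28/3

Normal to plane KMN: n = (-378, -252, 84); plane equation n·P = 7140.
Requiring n·L = 7140: (-378)a + (10668) = 7140.
So a = 28/3.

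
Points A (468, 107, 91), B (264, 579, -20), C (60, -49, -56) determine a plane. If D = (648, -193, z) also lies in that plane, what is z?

Coplanarity requires AB · (AC × AD) = 0.
AB = (-204, 472, -111), AC = (-408, -156, -147); the triple product is linear in z with coefficient 224400 and constant term -40616400.
Setting it to zero: z = 181.

181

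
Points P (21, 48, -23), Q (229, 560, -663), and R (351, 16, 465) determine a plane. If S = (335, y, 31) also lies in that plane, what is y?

248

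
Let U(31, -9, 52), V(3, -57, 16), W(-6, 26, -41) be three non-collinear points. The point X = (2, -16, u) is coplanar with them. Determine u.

The plane through U, V, W has equation 5724x − 1272y − 2756z = 45580.
Substituting X: (-2756)u + (31800) = 45580, so u = -5.

-5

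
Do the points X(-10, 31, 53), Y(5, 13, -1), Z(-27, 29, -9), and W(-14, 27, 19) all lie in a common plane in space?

The four points are coplanar iff the 3×3 determinant with rows XY, XZ, XW is zero.
Rows: (15, -18, -54), (-17, -2, -62), (-4, -4, -34).
Expanding along the first row: (15)(-180) − (-18)(330) + (-54)(60) = 0.
Zero determinant ⇒ coplanar.

Yes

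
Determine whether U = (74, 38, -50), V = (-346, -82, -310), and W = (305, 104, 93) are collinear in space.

Yes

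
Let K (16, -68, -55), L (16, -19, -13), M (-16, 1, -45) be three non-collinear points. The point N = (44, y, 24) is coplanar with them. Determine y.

-26

Coplanarity requires KL · (KM × KN) = 0.
KL = (0, 49, 42), KM = (-32, 69, 10); the triple product is linear in y with coefficient -1344 and constant term -34944.
Setting it to zero: y = -26.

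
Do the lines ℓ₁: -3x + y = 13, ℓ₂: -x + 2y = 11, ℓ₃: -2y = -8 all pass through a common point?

The three lines meet at one point iff the augmented coefficient matrix [aᵢ bᵢ cᵢ] has rank < 3, i.e. its determinant vanishes.
Here the determinant is 0.
It vanishes, so the lines are concurrent at (-3, 4).

Yes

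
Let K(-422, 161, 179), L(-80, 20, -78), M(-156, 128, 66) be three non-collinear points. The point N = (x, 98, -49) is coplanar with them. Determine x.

Coplanarity requires KL · (KM × KN) = 0.
KL = (342, -141, -257), KM = (266, -33, -113); the triple product is linear in x with coefficient 7452 and constant term -961308.
Setting it to zero: x = 129.

129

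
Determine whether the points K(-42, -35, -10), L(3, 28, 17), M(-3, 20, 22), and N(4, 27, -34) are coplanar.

A normal to the plane through K, L, M is n = KL × KM = (531, -387, 18).
The plane has equation n·P = -8937. For N: n·N = -8937.
Equal, so N lies in the plane and all four are coplanar.

Yes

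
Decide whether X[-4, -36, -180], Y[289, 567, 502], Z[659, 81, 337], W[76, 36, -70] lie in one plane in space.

The four points are coplanar iff the 3×3 determinant with rows XY, XZ, XW is zero.
Rows: (293, 603, 682), (663, 117, 517), (80, 72, 110).
Expanding along the first row: (293)(-24354) − (603)(31570) + (682)(38376) = 0.
Zero determinant ⇒ coplanar.

Yes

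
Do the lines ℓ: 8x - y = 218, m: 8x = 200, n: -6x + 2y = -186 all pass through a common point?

Yes

The three lines meet at one point iff the augmented coefficient matrix [aᵢ bᵢ cᵢ] has rank < 3, i.e. its determinant vanishes.
Here the determinant is 0.
It vanishes, so the lines are concurrent at (25, -18).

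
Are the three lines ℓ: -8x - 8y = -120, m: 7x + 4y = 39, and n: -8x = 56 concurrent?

Intersecting ℓ and m: solving the 2×2 system gives (x, y) = (-7, 22).
Substitute into n: (-8)(-7) + (0)(22) = 56.
This equals 56, so (-7, 22) lies on all three lines and they are concurrent.

Yes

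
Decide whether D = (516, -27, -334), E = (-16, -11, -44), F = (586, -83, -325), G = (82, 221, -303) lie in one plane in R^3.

Yes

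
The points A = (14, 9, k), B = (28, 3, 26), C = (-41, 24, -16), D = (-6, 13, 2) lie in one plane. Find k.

34

The points are coplanar iff AB · (AC × AD) = 0.
Expanding, this is linear in k: (-24)k + (816) = 0.
So k = 34.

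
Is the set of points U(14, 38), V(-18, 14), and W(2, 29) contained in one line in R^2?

Yes

UV = (-32, -24), UW = (-12, -9).
Checking proportionality: UW = 3/8·UV, so the vectors are parallel and the points are collinear.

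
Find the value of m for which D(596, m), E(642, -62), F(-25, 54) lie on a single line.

-54

Collinearity: (D − E) must be parallel to (F − E) = (-667, 116).
Cross-multiplying the components: (m − (-62))·(-667) = (-46)·(116).
Solving gives m = -54.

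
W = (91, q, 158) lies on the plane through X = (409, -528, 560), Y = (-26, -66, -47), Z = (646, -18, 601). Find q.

A normal to the plane is n = XY × XZ = (328512, -126024, -331344).
W lies in the plane iff n · XW = 0.
This gives (-126024)q + (-37807200) = 0, so q = -300.

-300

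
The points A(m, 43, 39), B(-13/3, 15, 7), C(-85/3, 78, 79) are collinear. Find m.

Collinearity requires AB × AC = 0; each component is linear in m.
The y-component gives (72)m + (1080) = 0, so m = -15.
The remaining components then also vanish.

-15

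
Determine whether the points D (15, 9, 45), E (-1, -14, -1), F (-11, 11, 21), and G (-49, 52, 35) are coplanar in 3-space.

Yes

A normal to the plane through D, E, F is n = DE × DF = (644, 812, -630).
The plane has equation n·P = -11382. For G: n·G = -11382.
Equal, so G lies in the plane and all four are coplanar.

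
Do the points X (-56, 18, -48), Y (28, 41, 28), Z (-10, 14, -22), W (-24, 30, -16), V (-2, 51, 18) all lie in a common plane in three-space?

The plane through X, Y, Z has normal n = XY × XZ = (902, 1312, -1394) and equation n·P = 40016.
Checking the remaining points: n·W = 40016, n·V = 40016.
All equal 40016, so all 5 points lie in one plane.

Yes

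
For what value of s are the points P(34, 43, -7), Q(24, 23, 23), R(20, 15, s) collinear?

Collinearity requires PQ × PR = 0; each component is linear in s.
The x-component gives (-20)s + (700) = 0, so s = 35.
The remaining components then also vanish.

35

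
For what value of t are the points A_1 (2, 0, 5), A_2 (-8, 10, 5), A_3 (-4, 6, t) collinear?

5

Direction A_1A_2 = (-10, 10, 0). From the x-coordinate of A_3, the parameter along the line is τ = (-4 − 2)/(-10) = 3/5.
Then t = 5 + 3/5·(0) = 5.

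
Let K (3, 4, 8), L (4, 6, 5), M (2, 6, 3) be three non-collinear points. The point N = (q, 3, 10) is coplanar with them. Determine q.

3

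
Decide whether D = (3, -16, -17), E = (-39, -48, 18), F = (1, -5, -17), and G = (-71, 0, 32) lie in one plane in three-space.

No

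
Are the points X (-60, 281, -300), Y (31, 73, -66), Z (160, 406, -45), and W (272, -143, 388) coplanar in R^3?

Yes

With X as base: XY = (91, -208, 234), XZ = (220, 125, 255), XW = (332, -424, 688).
XZ × XW = (194120, -66700, -134780).
XY · (XZ × XW) = 0.
The scalar triple product vanishes, so the four points are coplanar.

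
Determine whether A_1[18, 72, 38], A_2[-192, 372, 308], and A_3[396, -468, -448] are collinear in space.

Yes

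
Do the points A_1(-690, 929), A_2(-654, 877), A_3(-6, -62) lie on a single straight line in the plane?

No

A_1A_2 = (36, -52), A_1A_3 = (684, -991).
If collinear, A_1A_3 would be a scalar multiple of A_1A_2. But (36)·(-991) ≠ (-52)·(684) (difference -108), so they are not parallel; the points are not collinear.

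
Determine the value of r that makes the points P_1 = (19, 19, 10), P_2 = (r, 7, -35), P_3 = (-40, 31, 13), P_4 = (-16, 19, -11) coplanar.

The points are coplanar iff P_1P_2 · (P_1P_3 × P_1P_4) = 0.
Expanding, this is linear in r: (-252)r + (2016) = 0.
So r = 8.

8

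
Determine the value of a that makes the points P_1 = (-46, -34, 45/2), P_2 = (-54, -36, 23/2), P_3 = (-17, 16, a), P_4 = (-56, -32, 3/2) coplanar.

-13/2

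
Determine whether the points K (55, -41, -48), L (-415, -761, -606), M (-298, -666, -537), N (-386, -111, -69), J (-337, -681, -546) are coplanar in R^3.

No

The plane through K, L, M has normal n = KL × KM = (3330, -32856, 39590) and equation n·P = -370074.
Checking the remaining points: n·N = -370074, n·J = -363414.
Since n·J = -363414 ≠ -370074, J is off the plane and the points are not all coplanar.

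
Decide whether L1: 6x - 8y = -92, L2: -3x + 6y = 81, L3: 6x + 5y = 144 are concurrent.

No

The three lines meet at one point iff the augmented coefficient matrix [aᵢ bᵢ cᵢ] has rank < 3, i.e. its determinant vanishes.
Here the determinant is 102.
Nonzero, so no common point exists.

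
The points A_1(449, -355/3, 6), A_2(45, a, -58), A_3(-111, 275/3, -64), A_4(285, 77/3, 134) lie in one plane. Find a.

77/3

Coplanarity ⇔ det[A_1A_2; A_1A_3; A_1A_4] = 0.
Expanding, this is linear in a: (83160)a + (-2134440) = 0.
So a = 77/3.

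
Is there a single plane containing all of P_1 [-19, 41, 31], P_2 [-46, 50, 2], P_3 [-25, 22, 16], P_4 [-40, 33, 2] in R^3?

A normal to the plane through P_1, P_2, P_3 is n = P_1P_2 × P_1P_3 = (-686, -231, 567).
The plane has equation n·P = 21140. For P_4: n·P_4 = 20951.
20951 ≠ 21140, so P_4 is off the plane.

No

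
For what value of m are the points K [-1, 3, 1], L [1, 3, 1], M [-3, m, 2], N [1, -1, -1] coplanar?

Coplanarity ⇔ det[KL; KM; KN] = 0.
Expanding, this is linear in m: (-4)m + (20) = 0.
So m = 5.

5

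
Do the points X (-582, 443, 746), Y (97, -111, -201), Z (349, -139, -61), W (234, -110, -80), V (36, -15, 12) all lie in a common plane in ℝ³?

The plane through X, Y, Z has normal n = XY × XZ = (-104076, -333704, 120596) and equation n·P = 2705976.
Checking the remaining points: n·W = 2705976, n·V = 2705976.
All equal 2705976, so all 5 points lie in one plane.

Yes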